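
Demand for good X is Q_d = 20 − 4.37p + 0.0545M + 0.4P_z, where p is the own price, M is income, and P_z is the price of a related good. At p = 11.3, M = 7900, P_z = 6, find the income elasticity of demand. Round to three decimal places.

First evaluate Q_d: 20 − 4.37(11.3) + 0.0545(7900) + 0.4(6) = 20 − 49.381 + 430.55 + 2.4 = 403.569.
∂Q_d/∂M = +0.0545, so E_I = 0.0545·(7900/403.569) ≈ 1.067.
E_I > 1: normal good (luxury).

1.067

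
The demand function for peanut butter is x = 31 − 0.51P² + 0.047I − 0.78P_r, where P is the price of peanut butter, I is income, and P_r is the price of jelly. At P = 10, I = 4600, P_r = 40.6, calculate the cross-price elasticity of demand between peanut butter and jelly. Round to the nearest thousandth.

Evaluating quantity at (P, I, P_r) gives x = 31 − 0.51(10)² + 0.047(4600) − 0.78(40.6) = 31 − 51 + 216.2 − 31.668 = 164.532.
∂x/∂P_r = −0.78, so E_xy = -0.78·(40.6/164.532) ≈ -0.192.
E_xy < 0: the goods are complements.

-0.192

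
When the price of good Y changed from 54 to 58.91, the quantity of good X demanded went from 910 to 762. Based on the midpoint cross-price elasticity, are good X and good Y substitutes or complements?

complements

%ΔQ_x = (762 − 910)/[(910+762)/2] = -148/836 ≈ -0.1770.
%ΔP_y = (58.91 − 54)/[(54+58.91)/2] ≈ 0.0870.
E_xy = -0.1770/0.0870 ≈ -2.036.
E_xy < 0, so the goods are complements.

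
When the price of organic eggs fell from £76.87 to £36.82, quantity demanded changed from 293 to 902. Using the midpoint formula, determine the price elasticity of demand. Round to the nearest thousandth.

%Δq = (902 − 293)/[(293 + 902)/2] = 609/597.5 ≈ 1.0192.
%ΔP = (36.82 − 76.87)/[(76.87 + 36.82)/2] = -40.05/56.845 ≈ -0.7045.
Arc elasticity E = %Δq/%ΔP ≈ 1.0192/-0.7045 ≈ -1.447.
|E| > 1: demand is elastic over this range.

-1.447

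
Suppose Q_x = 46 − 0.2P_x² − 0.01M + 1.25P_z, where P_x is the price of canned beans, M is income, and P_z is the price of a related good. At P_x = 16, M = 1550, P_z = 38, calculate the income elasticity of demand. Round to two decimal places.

Q_x = 46 − 0.2(16)² − 0.01(1550) + 1.25(38) = 46 − 51.2 − 15.5 + 47.5 = 26.8.
∂Q_x/∂M = −0.01, so E_I = -0.01·(1550/26.8) ≈ -0.58.
E_I < 0: inferior good.

-0.58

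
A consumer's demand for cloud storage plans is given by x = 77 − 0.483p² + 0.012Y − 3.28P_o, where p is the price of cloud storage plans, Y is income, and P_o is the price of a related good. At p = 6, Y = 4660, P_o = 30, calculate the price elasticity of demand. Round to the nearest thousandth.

-2.030

First evaluate x: 77 − 0.483(6)² + 0.012(4660) − 3.28(30) = 77 − 17.388 + 55.92 − 98.4 = 17.132.
∂x/∂p = −2·0.483·p = -5.796, so E_p = -5.796·(6/17.132) ≈ -2.030.
|E_p| > 1: demand is elastic.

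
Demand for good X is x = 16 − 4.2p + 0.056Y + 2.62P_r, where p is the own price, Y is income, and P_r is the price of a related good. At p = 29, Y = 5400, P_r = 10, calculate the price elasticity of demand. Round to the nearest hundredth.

Substituting, x = 16 − 4.2(29) + 0.056(5400) + 2.62(10) = 16 − 121.8 + 302.4 + 26.2 = 222.8.
∂x/∂p = −4.2, so E_p = (−4.2)·(29/222.8) ≈ -0.55.
|E_p| < 1: demand is inelastic.

-0.55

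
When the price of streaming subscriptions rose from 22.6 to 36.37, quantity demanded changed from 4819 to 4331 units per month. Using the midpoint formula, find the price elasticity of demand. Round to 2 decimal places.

%ΔQ = (4331 − 4819)/[(4819 + 4331)/2] = -488/4575 ≈ -0.1067.
%Δp = (36.37 − 22.6)/[(22.6 + 36.37)/2] = 13.77/29.485 ≈ 0.4670.
Arc elasticity E = %ΔQ/%Δp ≈ -0.1067/0.4670 ≈ -0.23.
|E| < 1: demand is inelastic over this range.

-0.23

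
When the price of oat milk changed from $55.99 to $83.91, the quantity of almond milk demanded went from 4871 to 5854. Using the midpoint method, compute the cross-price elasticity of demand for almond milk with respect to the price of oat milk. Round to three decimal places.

%ΔQ_x = (5854 − 4871)/[(4871+5854)/2] = 983/5362.5 ≈ 0.1833.
%ΔP_y = (83.91 − 55.99)/[(55.99+83.91)/2] ≈ 0.3991.
E_xy = 0.1833/0.3991 ≈ 0.459.
E_xy > 0, so almond milk and oat milk are substitutes.

0.459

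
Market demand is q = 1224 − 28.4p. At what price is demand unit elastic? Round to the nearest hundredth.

For linear demand q = a − bp, E = −bp/(a − bp). |E| = 1 ⇒ bp = a − bp ⇒ p = a/(2b).
p = 1224/(2·28.4) ≈ 21.55.

21.55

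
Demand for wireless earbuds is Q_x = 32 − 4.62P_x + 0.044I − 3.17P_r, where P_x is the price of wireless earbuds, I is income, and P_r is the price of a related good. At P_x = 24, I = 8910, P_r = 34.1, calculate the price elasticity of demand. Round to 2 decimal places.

Evaluating quantity at (P_x, I, P_r) gives Q_x = 32 − 4.62(24) + 0.044(8910) − 3.17(34.1) = 32 − 110.88 + 392.04 − 108.097 = 205.063.
∂Q_x/∂P_x = −4.62, so E_p = (−4.62)·(24/205.063) ≈ -0.54.
|E_p| < 1: demand is inelastic.

-0.54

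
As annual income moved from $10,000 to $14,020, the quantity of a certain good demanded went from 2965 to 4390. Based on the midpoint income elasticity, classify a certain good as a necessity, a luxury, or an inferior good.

luxury

%ΔQ = (4390 − 2965)/[(2965+4390)/2] = 1425/3677.5 ≈ 0.3875.
%ΔI = (14,020 − 10,000)/[(10,000+14,020)/2] = 4020/12010 ≈ 0.3347.
E_I = %ΔQ/%ΔI ≈ 1.158.
E_I > 1: normal good (luxury).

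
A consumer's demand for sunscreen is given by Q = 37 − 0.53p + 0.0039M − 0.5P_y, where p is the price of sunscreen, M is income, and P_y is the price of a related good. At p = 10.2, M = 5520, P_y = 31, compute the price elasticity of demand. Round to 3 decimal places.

-0.144

First evaluate Q: 37 − 0.53(10.2) + 0.0039(5520) − 0.5(31) = 37 − 5.406 + 21.528 − 15.5 = 37.622.
∂Q/∂p = −0.53, so E_p = (−0.53)·(10.2/37.622) ≈ -0.144.
|E_p| < 1: demand is inelastic.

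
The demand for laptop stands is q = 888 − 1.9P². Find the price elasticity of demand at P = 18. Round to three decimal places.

At P = 18, q = 272.4.
dq/dP = −2·1.9·P = −68.4.
Point elasticity E = (dq/dP)·(P/q) = -68.4 × 18/272.4 ≈ -4.520.
|E| > 1, so demand is elastic at this price.

-4.520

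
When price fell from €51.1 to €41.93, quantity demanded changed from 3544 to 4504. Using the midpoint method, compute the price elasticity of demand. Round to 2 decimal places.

-1.21

%ΔQ = (4504 − 3544)/[(3544 + 4504)/2] = 960/4024 ≈ 0.2386.
%Δp = (41.93 − 51.1)/[(51.1 + 41.93)/2] = -9.17/46.515 ≈ -0.1971.
Arc elasticity E = %ΔQ/%Δp ≈ 0.2386/-0.1971 ≈ -1.21.
|E| > 1: demand is elastic over this range.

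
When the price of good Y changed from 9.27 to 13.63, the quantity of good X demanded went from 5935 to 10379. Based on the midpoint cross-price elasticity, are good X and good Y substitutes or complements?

substitutes

%ΔQ_x = (10379 − 5935)/[(5935+10379)/2] = 4444/8157 ≈ 0.5448.
%ΔP_y = (13.63 − 9.27)/[(9.27+13.63)/2] ≈ 0.3808.
E_xy = 0.5448/0.3808 ≈ 1.431.
E_xy > 0, so the goods are substitutes.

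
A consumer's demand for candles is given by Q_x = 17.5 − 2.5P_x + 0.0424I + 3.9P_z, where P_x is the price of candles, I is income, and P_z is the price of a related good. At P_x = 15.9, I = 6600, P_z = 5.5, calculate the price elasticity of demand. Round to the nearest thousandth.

-0.142

At the given point, Q_x = 17.5 − 2.5(15.9) + 0.0424(6600) + 3.9(5.5) = 17.5 − 39.75 + 279.84 + 21.45 = 279.04.
∂Q_x/∂P_x = −2.5, so E_p = (−2.5)·(15.9/279.04) ≈ -0.142.
|E_p| < 1: demand is inelastic.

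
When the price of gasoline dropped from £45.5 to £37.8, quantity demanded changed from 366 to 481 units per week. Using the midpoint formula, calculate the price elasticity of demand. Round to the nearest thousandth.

%ΔQ = (481 − 366)/[(366 + 481)/2] = 115/423.5 ≈ 0.2715.
%Δp = (37.8 − 45.5)/[(45.5 + 37.8)/2] = -7.7/41.65 ≈ -0.1849.
Arc elasticity E = %ΔQ/%Δp ≈ 0.2715/-0.1849 ≈ -1.469.
|E| > 1: demand is elastic over this range.

-1.469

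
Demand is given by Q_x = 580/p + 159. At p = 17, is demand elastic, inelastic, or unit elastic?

inelastic

At p = 17, Q_x = 193.1176.
dQ_x/dp = −580/p² = −2.0069.
Point elasticity E = (dQ_x/dp)·(p/Q_x) = -2.0069 × 17/193.1176 ≈ -0.177.
|E| ≈ 0.177 < 1, so demand is inelastic.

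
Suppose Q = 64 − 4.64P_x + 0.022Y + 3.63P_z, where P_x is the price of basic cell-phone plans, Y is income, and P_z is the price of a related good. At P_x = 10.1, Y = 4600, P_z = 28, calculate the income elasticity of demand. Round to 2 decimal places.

Evaluating quantity at (P_x, Y, P_z) gives Q = 64 − 4.64(10.1) + 0.022(4600) + 3.63(28) = 64 − 46.864 + 101.2 + 101.64 = 219.976.
∂Q/∂Y = +0.022, so E_I = 0.022·(4600/219.976) ≈ 0.46.
E_I ∈ (0,1): normal good (necessity).

0.46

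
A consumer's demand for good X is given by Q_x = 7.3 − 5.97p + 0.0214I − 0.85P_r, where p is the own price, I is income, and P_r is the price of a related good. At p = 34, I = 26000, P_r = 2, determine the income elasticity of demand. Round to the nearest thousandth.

Q_x = 7.3 − 5.97(34) + 0.0214(26000) − 0.85(2) = 7.3 − 202.98 + 556.4 − 1.7 = 359.02.
∂Q_x/∂I = +0.0214, so E_I = 0.0214·(26000/359.02) ≈ 1.550.
E_I > 1: normal good (luxury).

1.550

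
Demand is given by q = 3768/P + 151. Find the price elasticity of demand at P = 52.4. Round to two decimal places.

At P = 52.4, q = 222.9084.
dq/dP = −3768/P² = −1.3723.
Point elasticity E = (dq/dP)·(P/q) = -1.3723 × 52.4/222.9084 ≈ -0.32.
|E| < 1, so demand is inelastic at this price.

-0.32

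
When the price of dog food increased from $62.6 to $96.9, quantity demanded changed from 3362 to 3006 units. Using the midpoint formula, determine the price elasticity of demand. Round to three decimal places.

%ΔQ = (3006 − 3362)/[(3362 + 3006)/2] = -356/3184 ≈ -0.1118.
%ΔP = (96.9 − 62.6)/[(62.6 + 96.9)/2] = 34.3/79.75 ≈ 0.4301.
Arc elasticity E = %ΔQ/%ΔP ≈ -0.1118/0.4301 ≈ -0.260.
|E| < 1: demand is inelastic over this range.

-0.260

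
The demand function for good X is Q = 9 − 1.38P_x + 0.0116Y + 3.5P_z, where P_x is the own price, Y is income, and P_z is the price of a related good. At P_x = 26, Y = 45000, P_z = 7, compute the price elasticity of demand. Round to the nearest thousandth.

-0.069

At the given point, Q = 9 − 1.38(26) + 0.0116(45000) + 3.5(7) = 9 − 35.88 + 522 + 24.5 = 519.62.
∂Q/∂P_x = −1.38, so E_p = (−1.38)·(26/519.62) ≈ -0.069.
|E_p| < 1: demand is inelastic.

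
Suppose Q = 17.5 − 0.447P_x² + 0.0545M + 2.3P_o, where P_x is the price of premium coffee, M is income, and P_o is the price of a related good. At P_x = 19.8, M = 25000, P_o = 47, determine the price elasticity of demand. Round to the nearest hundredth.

-0.27

At the given point, Q = 17.5 − 0.447(19.8)² + 0.0545(25000) + 2.3(47) = 17.5 − 175.2419 + 1362.5 + 108.1 = 1312.8581.
∂Q/∂P_x = −2·0.447·P_x = -17.7012, so E_p = -17.7012·(19.8/1312.8581) ≈ -0.27.
|E_p| < 1: demand is inelastic.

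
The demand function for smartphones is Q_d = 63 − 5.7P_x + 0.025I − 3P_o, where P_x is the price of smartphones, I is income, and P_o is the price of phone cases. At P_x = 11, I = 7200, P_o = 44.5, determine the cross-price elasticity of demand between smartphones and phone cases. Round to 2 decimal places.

At the given point, Q_d = 63 − 5.7(11) + 0.025(7200) − 3(44.5) = 63 − 62.7 + 180 − 133.5 = 46.8.
∂Q_d/∂P_o = −3, so E_xy = -3·(44.5/46.8) ≈ -2.85.
E_xy < 0: the goods are complements.

-2.85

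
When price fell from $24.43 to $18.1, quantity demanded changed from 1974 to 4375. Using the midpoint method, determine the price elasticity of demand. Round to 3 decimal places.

-2.541

%Δq = (4375 − 1974)/[(1974 + 4375)/2] = 2401/3174.5 ≈ 0.7563.
%Δp = (18.1 − 24.43)/[(24.43 + 18.1)/2] = -6.33/21.265 ≈ -0.2977.
Arc elasticity E = %Δq/%Δp ≈ 0.7563/-0.2977 ≈ -2.541.
|E| > 1: demand is elastic over this range.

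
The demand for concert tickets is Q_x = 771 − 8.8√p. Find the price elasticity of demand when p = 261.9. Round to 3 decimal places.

At p = 261.9, Q_x = 628.5867.
dQ_x/dp = −8.8/(2√p) = −8.8/(2·16.1833).
Point elasticity E = (dQ_x/dp)·(p/Q_x) = -0.2719 × 261.9/628.5867 ≈ -0.113.
|E| < 1, so demand is inelastic at this price.

-0.113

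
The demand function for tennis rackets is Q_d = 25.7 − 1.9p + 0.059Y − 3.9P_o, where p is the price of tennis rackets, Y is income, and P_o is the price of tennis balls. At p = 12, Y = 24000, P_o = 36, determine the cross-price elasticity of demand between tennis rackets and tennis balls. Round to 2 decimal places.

-0.11

Substituting, Q_d = 25.7 − 1.9(12) + 0.059(24000) − 3.9(36) = 25.7 − 22.8 + 1416 − 140.4 = 1278.5.
∂Q_d/∂P_o = −3.9, so E_xy = -3.9·(36/1278.5) ≈ -0.11.
E_xy < 0: the goods are complements.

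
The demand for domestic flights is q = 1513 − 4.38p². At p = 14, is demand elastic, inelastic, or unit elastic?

At p = 14, q = 654.52.
dq/dp = −2·4.38·p = −122.64.
Point elasticity E = (dq/dp)·(p/q) = -122.64 × 14/654.52 ≈ -2.623.
|E| ≈ 2.623 > 1, so demand is elastic.

elastic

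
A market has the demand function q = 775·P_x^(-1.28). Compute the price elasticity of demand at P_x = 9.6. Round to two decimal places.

For a Cobb–Douglas (constant-elasticity) form q = A·P_x^α·…, the elasticity with respect to P_x equals the exponent α at every point.
Here the exponent on P_x is -1.28, so the price elasticity of demand is -1.28.

-1.28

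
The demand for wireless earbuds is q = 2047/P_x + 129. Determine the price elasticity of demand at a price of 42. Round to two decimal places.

-0.27

At P_x = 42, q = 177.7381.
dq/dP_x = −2047/P_x² = −1.1604.
Point elasticity E = (dq/dP_x)·(P_x/q) = -1.1604 × 42/177.7381 ≈ -0.27.
|E| < 1, so demand is inelastic at this price.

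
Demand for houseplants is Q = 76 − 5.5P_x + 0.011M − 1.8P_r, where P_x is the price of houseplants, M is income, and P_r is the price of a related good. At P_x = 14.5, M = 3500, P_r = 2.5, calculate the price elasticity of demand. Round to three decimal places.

Substituting, Q = 76 − 5.5(14.5) + 0.011(3500) − 1.8(2.5) = 76 − 79.75 + 38.5 − 4.5 = 30.25.
∂Q/∂P_x = −5.5, so E_p = (−5.5)·(14.5/30.25) ≈ -2.636.
|E_p| > 1: demand is elastic.

-2.636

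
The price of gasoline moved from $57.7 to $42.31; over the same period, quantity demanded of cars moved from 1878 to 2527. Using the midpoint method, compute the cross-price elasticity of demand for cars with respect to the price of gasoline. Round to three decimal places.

-0.957

%ΔQ_x = (2527 − 1878)/[(1878+2527)/2] = 649/2202.5 ≈ 0.2947.
%ΔP_y = (42.31 − 57.7)/[(57.7+42.31)/2] ≈ -0.3078.
E_xy = 0.2947/-0.3078 ≈ -0.957.
E_xy < 0, so cars and gasoline are complements.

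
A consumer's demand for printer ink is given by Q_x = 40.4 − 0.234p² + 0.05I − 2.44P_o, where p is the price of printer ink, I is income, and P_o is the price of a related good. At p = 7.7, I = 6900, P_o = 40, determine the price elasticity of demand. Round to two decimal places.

-0.10

Q_x = 40.4 − 0.234(7.7)² + 0.05(6900) − 2.44(40) = 40.4 − 13.8739 + 345 − 97.6 = 273.9261.
∂Q_x/∂p = −2·0.234·p = -3.6036, so E_p = -3.6036·(7.7/273.9261) ≈ -0.10.
|E_p| < 1: demand is inelastic.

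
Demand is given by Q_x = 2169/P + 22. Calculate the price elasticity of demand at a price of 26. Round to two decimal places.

At P = 26, Q_x = 105.4231.
dQ_x/dP = −2169/P² = −3.2086.
Point elasticity E = (dQ_x/dP)·(P/Q_x) = -3.2086 × 26/105.4231 ≈ -0.79.
|E| < 1, so demand is inelastic at this price.

-0.79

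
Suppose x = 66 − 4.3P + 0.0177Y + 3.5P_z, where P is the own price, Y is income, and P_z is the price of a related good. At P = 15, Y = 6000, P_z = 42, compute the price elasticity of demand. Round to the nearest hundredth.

At the given point, x = 66 − 4.3(15) + 0.0177(6000) + 3.5(42) = 66 − 64.5 + 106.2 + 147 = 254.7.
∂x/∂P = −4.3, so E_p = (−4.3)·(15/254.7) ≈ -0.25.
|E_p| < 1: demand is inelastic.

-0.25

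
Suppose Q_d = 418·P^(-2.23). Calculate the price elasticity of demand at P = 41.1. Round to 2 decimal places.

For a Cobb–Douglas (constant-elasticity) form Q_d = A·P^α·…, the elasticity with respect to P equals the exponent α at every point.
Here the exponent on P is -2.23, so the price elasticity of demand is -2.23.

-2.23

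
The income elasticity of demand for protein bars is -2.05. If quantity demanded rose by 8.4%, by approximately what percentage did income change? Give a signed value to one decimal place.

-4.1

%ΔQ ≈ E × %ΔI ⇒ %ΔI = %ΔQ / E = (8.4%)/(-2.05) ≈ -4.1%.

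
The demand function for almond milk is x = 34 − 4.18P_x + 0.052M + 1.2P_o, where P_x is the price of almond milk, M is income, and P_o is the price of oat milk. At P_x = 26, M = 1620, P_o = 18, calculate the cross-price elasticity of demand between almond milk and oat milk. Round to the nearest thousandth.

Substituting, x = 34 − 4.18(26) + 0.052(1620) + 1.2(18) = 34 − 108.68 + 84.24 + 21.6 = 31.16.
∂x/∂P_o = +1.2, so E_xy = 1.2·(18/31.16) ≈ 0.693.
E_xy > 0: the goods are substitutes.

0.693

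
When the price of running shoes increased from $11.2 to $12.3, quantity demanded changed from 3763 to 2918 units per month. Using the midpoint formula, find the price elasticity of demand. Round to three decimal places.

%Δq = (2918 − 3763)/[(3763 + 2918)/2] = -845/3340.5 ≈ -0.2530.
%Δp = (12.3 − 11.2)/[(11.2 + 12.3)/2] = 1.1/11.75 ≈ 0.0936.
Arc elasticity E = %Δq/%Δp ≈ -0.2530/0.0936 ≈ -2.702.
|E| > 1: demand is elastic over this range.

-2.702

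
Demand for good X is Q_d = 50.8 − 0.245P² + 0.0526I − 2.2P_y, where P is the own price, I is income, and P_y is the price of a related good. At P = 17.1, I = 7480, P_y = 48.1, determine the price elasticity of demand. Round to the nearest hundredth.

-0.54

Evaluating quantity at (P, I, P_y) gives Q_d = 50.8 − 0.245(17.1)² + 0.0526(7480) − 2.2(48.1) = 50.8 − 71.6405 + 393.448 − 105.82 = 266.7876.
∂Q_d/∂P = −2·0.245·P = -8.379, so E_p = -8.379·(17.1/266.7876) ≈ -0.54.
|E_p| < 1: demand is inelastic.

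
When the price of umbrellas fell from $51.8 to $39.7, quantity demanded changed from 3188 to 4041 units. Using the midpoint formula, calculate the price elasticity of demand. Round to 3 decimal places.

-0.892

%Δq = (4041 − 3188)/[(3188 + 4041)/2] = 853/3614.5 ≈ 0.2360.
%Δp = (39.7 − 51.8)/[(51.8 + 39.7)/2] = -12.1/45.75 ≈ -0.2645.
Arc elasticity E = %Δq/%Δp ≈ 0.2360/-0.2645 ≈ -0.892.
|E| < 1: demand is inelastic over this range.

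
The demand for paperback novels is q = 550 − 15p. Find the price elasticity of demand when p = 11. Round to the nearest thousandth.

At p = 11, q = 385.
dq/dp = −15.
Point elasticity E = (dq/dp)·(p/q) = -15 × 11/385 ≈ -0.429.
|E| < 1, so demand is inelastic at this price.

-0.429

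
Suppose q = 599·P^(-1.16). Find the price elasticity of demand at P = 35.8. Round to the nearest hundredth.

-1.16

For a Cobb–Douglas (constant-elasticity) form q = A·P^α·…, the elasticity with respect to P equals the exponent α at every point.
Here the exponent on P is -1.16, so the price elasticity of demand is -1.16.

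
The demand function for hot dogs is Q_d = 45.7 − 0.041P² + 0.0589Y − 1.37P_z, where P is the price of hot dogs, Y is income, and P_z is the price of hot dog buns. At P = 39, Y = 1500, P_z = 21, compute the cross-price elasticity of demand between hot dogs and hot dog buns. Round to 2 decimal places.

First evaluate Q_d: 45.7 − 0.041(39)² + 0.0589(1500) − 1.37(21) = 45.7 − 62.361 + 88.35 − 28.77 = 42.919.
∂Q_d/∂P_z = −1.37, so E_xy = -1.37·(21/42.919) ≈ -0.67.
E_xy < 0: the goods are complements.

-0.67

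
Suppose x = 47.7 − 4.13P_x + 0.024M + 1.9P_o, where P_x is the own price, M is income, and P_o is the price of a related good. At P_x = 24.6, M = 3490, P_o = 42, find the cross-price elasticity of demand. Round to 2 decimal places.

x = 47.7 − 4.13(24.6) + 0.024(3490) + 1.9(42) = 47.7 − 101.598 + 83.76 + 79.8 = 109.662.
∂x/∂P_o = +1.9, so E_xy = 1.9·(42/109.662) ≈ 0.73.
E_xy > 0: the goods are substitutes.

0.73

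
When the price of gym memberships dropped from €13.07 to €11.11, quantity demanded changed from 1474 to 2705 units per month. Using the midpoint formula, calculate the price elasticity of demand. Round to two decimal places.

%ΔQ = (2705 − 1474)/[(1474 + 2705)/2] = 1231/2089.5 ≈ 0.5891.
%ΔP = (11.11 − 13.07)/[(13.07 + 11.11)/2] = -1.96/12.09 ≈ -0.1621.
Arc elasticity E = %ΔQ/%ΔP ≈ 0.5891/-0.1621 ≈ -3.63.
|E| > 1: demand is elastic over this range.

-3.63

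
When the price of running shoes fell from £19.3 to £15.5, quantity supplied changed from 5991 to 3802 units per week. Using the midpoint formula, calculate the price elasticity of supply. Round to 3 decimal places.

2.047

%ΔQ = (3802 − 5991)/[(5991 + 3802)/2] = -2189/4896.5 ≈ -0.4471.
%ΔP = (15.5 − 19.3)/[(19.3 + 15.5)/2] = -3.8/17.4 ≈ -0.2184.
Arc elasticity E = %ΔQ/%ΔP ≈ -0.4471/-0.2184 ≈ 2.047.
|E| > 1: supply is elastic over this range.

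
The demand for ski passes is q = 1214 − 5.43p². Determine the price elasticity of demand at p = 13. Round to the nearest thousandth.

At p = 13, q = 296.33.
dq/dp = −2·5.43·p = −141.18.
Point elasticity E = (dq/dp)·(p/q) = -141.18 × 13/296.33 ≈ -6.194.
|E| > 1, so demand is elastic at this price.

-6.194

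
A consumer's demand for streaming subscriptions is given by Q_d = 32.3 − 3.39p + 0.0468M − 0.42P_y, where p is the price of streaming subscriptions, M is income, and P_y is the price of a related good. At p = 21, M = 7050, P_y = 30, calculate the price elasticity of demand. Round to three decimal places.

First evaluate Q_d: 32.3 − 3.39(21) + 0.0468(7050) − 0.42(30) = 32.3 − 71.19 + 329.94 − 12.6 = 278.45.
∂Q_d/∂p = −3.39, so E_p = (−3.39)·(21/278.45) ≈ -0.256.
|E_p| < 1: demand is inelastic.

-0.256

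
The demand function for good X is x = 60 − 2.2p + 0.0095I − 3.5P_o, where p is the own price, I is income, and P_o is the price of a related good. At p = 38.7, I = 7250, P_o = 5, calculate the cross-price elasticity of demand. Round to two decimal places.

Evaluating quantity at (p, I, P_o) gives x = 60 − 2.2(38.7) + 0.0095(7250) − 3.5(5) = 60 − 85.14 + 68.875 − 17.5 = 26.235.
∂x/∂P_o = −3.5, so E_xy = -3.5·(5/26.235) ≈ -0.67.
E_xy < 0: the goods are complements.

-0.67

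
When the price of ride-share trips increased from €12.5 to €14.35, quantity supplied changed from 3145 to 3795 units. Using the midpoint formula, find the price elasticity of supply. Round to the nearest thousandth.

%ΔQ = (3795 − 3145)/[(3145 + 3795)/2] = 650/3470 ≈ 0.1873.
%ΔP = (14.35 − 12.5)/[(12.5 + 14.35)/2] = 1.85/13.425 ≈ 0.1378.
Arc elasticity E = %ΔQ/%ΔP ≈ 0.1873/0.1378 ≈ 1.359.
|E| > 1: supply is elastic over this range.

1.359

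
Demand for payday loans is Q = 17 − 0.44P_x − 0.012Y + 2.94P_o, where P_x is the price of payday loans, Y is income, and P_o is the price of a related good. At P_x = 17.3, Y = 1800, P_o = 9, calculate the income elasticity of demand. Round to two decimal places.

Q = 17 − 0.44(17.3) − 0.012(1800) + 2.94(9) = 17 − 7.612 − 21.6 + 26.46 = 14.248.
∂Q/∂Y = −0.012, so E_I = -0.012·(1800/14.248) ≈ -1.52.
E_I < 0: inferior good.

-1.52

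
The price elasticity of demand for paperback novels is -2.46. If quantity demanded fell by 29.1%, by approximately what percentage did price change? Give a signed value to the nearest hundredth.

11.83

%ΔQ ≈ E × %ΔP ⇒ %ΔP = %ΔQ / E = (-29.1%)/(-2.46) ≈ 11.83%.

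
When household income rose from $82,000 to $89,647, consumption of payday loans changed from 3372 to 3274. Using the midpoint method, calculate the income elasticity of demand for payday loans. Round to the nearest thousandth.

-0.331

%ΔQ = (3274 − 3372)/[(3372+3274)/2] = -98/3323 ≈ -0.0295.
%ΔI = (89,647 − 82,000)/[(82,000+89,647)/2] = 7647/85823.5 ≈ 0.0891.
E_I = %ΔQ/%ΔI ≈ -0.331.
E_I < 0: inferior good.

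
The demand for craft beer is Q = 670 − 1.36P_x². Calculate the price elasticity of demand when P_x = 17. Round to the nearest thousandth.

At P_x = 17, Q = 276.96.
dQ/dP_x = −2·1.36·P_x = −46.24.
Point elasticity E = (dQ/dP_x)·(P_x/Q) = -46.24 × 17/276.96 ≈ -2.838.
|E| > 1, so demand is elastic at this price.

-2.838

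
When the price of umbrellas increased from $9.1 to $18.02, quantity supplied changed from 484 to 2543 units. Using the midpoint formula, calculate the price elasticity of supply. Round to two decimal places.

%ΔQ = (2543 − 484)/[(484 + 2543)/2] = 2059/1513.5 ≈ 1.3604.
%ΔP = (18.02 − 9.1)/[(9.1 + 18.02)/2] = 8.92/13.56 ≈ 0.6578.
Arc elasticity E = %ΔQ/%ΔP ≈ 1.3604/0.6578 ≈ 2.07.
|E| > 1: supply is elastic over this range.

2.07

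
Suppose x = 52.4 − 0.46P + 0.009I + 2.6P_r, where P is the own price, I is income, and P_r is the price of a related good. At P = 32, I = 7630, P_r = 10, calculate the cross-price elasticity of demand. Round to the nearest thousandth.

0.196

Evaluating quantity at (P, I, P_r) gives x = 52.4 − 0.46(32) + 0.009(7630) + 2.6(10) = 52.4 − 14.72 + 68.67 + 26 = 132.35.
∂x/∂P_r = +2.6, so E_xy = 2.6·(10/132.35) ≈ 0.196.
E_xy > 0: the goods are substitutes.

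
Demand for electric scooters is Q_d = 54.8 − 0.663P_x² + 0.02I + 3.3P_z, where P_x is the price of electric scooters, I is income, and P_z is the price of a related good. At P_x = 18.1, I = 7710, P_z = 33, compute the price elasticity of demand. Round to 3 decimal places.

-4.314

Substituting, Q_d = 54.8 − 0.663(18.1)² + 0.02(7710) + 3.3(33) = 54.8 − 217.2054 + 154.2 + 108.9 = 100.6946.
∂Q_d/∂P_x = −2·0.663·P_x = -24.0006, so E_p = -24.0006·(18.1/100.6946) ≈ -4.314.
|E_p| > 1: demand is elastic.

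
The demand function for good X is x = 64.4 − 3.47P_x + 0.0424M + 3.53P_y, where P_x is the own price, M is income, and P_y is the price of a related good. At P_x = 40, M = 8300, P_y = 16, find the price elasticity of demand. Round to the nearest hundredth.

Substituting, x = 64.4 − 3.47(40) + 0.0424(8300) + 3.53(16) = 64.4 − 138.8 + 351.92 + 56.48 = 334.
∂x/∂P_x = −3.47, so E_p = (−3.47)·(40/334) ≈ -0.42.
|E_p| < 1: demand is inelastic.

-0.42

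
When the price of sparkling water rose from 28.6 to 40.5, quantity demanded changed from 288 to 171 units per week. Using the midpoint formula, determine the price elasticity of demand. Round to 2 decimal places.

%Δq = (171 − 288)/[(288 + 171)/2] = -117/229.5 ≈ -0.5098.
%Δp = (40.5 − 28.6)/[(28.6 + 40.5)/2] = 11.9/34.55 ≈ 0.3444.
Arc elasticity E = %Δq/%Δp ≈ -0.5098/0.3444 ≈ -1.48.
|E| > 1: demand is elastic over this range.

-1.48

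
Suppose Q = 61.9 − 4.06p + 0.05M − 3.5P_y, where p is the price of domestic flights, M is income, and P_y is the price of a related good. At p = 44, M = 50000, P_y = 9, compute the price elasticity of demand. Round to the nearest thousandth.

At the given point, Q = 61.9 − 4.06(44) + 0.05(50000) − 3.5(9) = 61.9 − 178.64 + 2500 − 31.5 = 2351.76.
∂Q/∂p = −4.06, so E_p = (−4.06)·(44/2351.76) ≈ -0.076.
|E_p| < 1: demand is inelastic.

-0.076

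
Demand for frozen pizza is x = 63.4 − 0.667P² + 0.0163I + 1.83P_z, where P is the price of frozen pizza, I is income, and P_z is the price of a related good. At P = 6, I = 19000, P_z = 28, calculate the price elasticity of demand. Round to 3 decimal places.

-0.120

At the given point, x = 63.4 − 0.667(6)² + 0.0163(19000) + 1.83(28) = 63.4 − 24.012 + 309.7 + 51.24 = 400.328.
∂x/∂P = −2·0.667·P = -8.004, so E_p = -8.004·(6/400.328) ≈ -0.120.
|E_p| < 1: demand is inelastic.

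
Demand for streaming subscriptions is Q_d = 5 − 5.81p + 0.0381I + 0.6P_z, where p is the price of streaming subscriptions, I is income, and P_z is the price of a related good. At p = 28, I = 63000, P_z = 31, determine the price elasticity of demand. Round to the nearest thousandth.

-0.072

Evaluating quantity at (p, I, P_z) gives Q_d = 5 − 5.81(28) + 0.0381(63000) + 0.6(31) = 5 − 162.68 + 2400.3 + 18.6 = 2261.22.
∂Q_d/∂p = −5.81, so E_p = (−5.81)·(28/2261.22) ≈ -0.072.
|E_p| < 1: demand is inelastic.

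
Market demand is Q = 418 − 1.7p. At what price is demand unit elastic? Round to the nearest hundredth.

122.94

For linear demand Q = a − bp, E = −bp/(a − bp). |E| = 1 ⇒ bp = a − bp ⇒ p = a/(2b).
p = 418/(2·1.7) ≈ 122.94.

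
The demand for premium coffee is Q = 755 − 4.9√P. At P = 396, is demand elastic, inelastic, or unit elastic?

inelastic

At P = 396, Q = 657.4912.
dQ/dP = −4.9/(2√P) = −4.9/(2·19.8997).
Point elasticity E = (dQ/dP)·(P/Q) = -0.1231 × 396/657.4912 ≈ -0.074.
|E| ≈ 0.074 < 1, so demand is inelastic.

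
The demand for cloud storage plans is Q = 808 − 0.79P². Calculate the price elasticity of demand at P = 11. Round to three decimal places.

At P = 11, Q = 712.41.
dQ/dP = −2·0.79·P = −17.38.
Point elasticity E = (dQ/dP)·(P/Q) = -17.38 × 11/712.41 ≈ -0.268.
|E| < 1, so demand is inelastic at this price.

-0.268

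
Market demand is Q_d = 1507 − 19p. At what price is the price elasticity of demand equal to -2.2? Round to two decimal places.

54.53

Set −bp/(a − bp) = −2.2 ⇒ bp = 2.2(a − bp) ⇒ bp(1+2.2) = 2.2·a.
p = 2.2·1507/(19·3.2) ≈ 54.53.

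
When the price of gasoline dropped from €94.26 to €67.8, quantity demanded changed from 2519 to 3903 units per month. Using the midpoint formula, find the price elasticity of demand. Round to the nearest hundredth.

%Δq = (3903 − 2519)/[(2519 + 3903)/2] = 1384/3211 ≈ 0.4310.
%Δp = (67.8 − 94.26)/[(94.26 + 67.8)/2] = -26.46/81.03 ≈ -0.3265.
Arc elasticity E = %Δq/%Δp ≈ 0.4310/-0.3265 ≈ -1.32.
|E| > 1: demand is elastic over this range.

-1.32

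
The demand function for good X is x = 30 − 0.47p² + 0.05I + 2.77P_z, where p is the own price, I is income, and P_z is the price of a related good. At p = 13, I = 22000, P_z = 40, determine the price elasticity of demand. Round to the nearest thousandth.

x = 30 − 0.47(13)² + 0.05(22000) + 2.77(40) = 30 − 79.43 + 1100 + 110.8 = 1161.37.
∂x/∂p = −2·0.47·p = -12.22, so E_p = -12.22·(13/1161.37) ≈ -0.137.
|E_p| < 1: demand is inelastic.

-0.137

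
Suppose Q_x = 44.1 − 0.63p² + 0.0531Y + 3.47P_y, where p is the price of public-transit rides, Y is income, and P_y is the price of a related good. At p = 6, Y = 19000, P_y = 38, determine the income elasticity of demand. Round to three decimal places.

0.868

Substituting, Q_x = 44.1 − 0.63(6)² + 0.0531(19000) + 3.47(38) = 44.1 − 22.68 + 1008.9 + 131.86 = 1162.18.
∂Q_x/∂Y = +0.0531, so E_I = 0.0531·(19000/1162.18) ≈ 0.868.
E_I ∈ (0,1): normal good (necessity).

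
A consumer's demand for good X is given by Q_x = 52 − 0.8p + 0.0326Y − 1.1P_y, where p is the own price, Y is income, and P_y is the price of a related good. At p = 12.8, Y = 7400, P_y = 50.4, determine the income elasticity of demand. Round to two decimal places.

Q_x = 52 − 0.8(12.8) + 0.0326(7400) − 1.1(50.4) = 52 − 10.24 + 241.24 − 55.44 = 227.56.
∂Q_x/∂Y = +0.0326, so E_I = 0.0326·(7400/227.56) ≈ 1.06.
E_I > 1: normal good (luxury).

1.06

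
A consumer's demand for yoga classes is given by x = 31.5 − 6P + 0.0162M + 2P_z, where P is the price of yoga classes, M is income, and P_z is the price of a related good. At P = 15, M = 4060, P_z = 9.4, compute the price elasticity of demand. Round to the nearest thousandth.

-3.452

Evaluating quantity at (P, M, P_z) gives x = 31.5 − 6(15) + 0.0162(4060) + 2(9.4) = 31.5 − 90 + 65.772 + 18.8 = 26.072.
∂x/∂P = −6, so E_p = (−6)·(15/26.072) ≈ -3.452.
|E_p| > 1: demand is elastic.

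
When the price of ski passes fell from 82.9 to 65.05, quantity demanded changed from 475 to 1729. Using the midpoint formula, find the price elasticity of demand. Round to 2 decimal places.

-4.72

%ΔQ = (1729 − 475)/[(475 + 1729)/2] = 1254/1102 ≈ 1.1379.
%Δp = (65.05 − 82.9)/[(82.9 + 65.05)/2] = -17.85/73.975 ≈ -0.2413.
Arc elasticity E = %ΔQ/%Δp ≈ 1.1379/-0.2413 ≈ -4.72.
|E| > 1: demand is elastic over this range.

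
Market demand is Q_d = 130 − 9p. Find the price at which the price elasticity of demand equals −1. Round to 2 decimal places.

For linear demand Q_d = a − bp, E = −bp/(a − bp). |E| = 1 ⇒ bp = a − bp ⇒ p = a/(2b).
p = 130/(2·9) ≈ 7.22.

7.22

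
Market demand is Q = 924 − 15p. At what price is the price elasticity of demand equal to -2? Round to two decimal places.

Set −bp/(a − bp) = −2 ⇒ bp = 2(a − bp) ⇒ bp(1+2) = 2·a.
p = 2·924/(15·3) ≈ 41.07.

41.07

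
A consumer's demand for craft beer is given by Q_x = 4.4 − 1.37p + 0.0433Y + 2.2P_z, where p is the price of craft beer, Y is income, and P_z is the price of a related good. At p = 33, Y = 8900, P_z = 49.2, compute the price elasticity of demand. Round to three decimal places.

-0.100

Substituting, Q_x = 4.4 − 1.37(33) + 0.0433(8900) + 2.2(49.2) = 4.4 − 45.21 + 385.37 + 108.24 = 452.8.
∂Q_x/∂p = −1.37, so E_p = (−1.37)·(33/452.8) ≈ -0.100.
|E_p| < 1: demand is inelastic.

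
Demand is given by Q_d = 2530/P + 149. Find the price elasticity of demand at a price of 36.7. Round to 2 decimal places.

At P = 36.7, Q_d = 217.9373.
dQ_d/dP = −2530/P² = −1.8784.
Point elasticity E = (dQ_d/dP)·(P/Q_d) = -1.8784 × 36.7/217.9373 ≈ -0.32.
|E| < 1, so demand is inelastic at this price.

-0.32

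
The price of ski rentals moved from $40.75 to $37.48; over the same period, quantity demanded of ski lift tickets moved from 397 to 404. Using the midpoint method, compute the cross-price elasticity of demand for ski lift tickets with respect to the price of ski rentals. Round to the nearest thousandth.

%ΔQ_x = (404 − 397)/[(397+404)/2] = 7/400.5 ≈ 0.0175.
%ΔP_y = (37.48 − 40.75)/[(40.75+37.48)/2] ≈ -0.0836.
E_xy = 0.0175/-0.0836 ≈ -0.209.
E_xy < 0, so ski lift tickets and ski rentals are complements.

-0.209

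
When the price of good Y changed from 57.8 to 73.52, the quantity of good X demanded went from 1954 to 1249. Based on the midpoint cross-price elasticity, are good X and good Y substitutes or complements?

%ΔQ_x = (1249 − 1954)/[(1954+1249)/2] = -705/1601.5 ≈ -0.4402.
%ΔP_y = (73.52 − 57.8)/[(57.8+73.52)/2] ≈ 0.2394.
E_xy = -0.4402/0.2394 ≈ -1.839.
E_xy < 0, so the goods are complements.

complements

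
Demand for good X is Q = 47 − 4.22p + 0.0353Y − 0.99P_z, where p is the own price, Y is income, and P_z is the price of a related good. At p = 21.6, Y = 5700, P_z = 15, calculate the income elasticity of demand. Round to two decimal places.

At the given point, Q = 47 − 4.22(21.6) + 0.0353(5700) − 0.99(15) = 47 − 91.152 + 201.21 − 14.85 = 142.208.
∂Q/∂Y = +0.0353, so E_I = 0.0353·(5700/142.208) ≈ 1.41.
E_I > 1: normal good (luxury).

1.41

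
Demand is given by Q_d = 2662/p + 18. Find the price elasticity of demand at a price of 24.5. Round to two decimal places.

At p = 24.5, Q_d = 126.6531.
dQ_d/dp = −2662/p² = −4.4348.
Point elasticity E = (dQ_d/dp)·(p/Q_d) = -4.4348 × 24.5/126.6531 ≈ -0.86.
|E| < 1, so demand is inelastic at this price.

-0.86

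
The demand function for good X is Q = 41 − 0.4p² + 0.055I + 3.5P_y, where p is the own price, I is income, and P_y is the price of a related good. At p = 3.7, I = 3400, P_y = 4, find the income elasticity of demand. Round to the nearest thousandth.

Substituting, Q = 41 − 0.4(3.7)² + 0.055(3400) + 3.5(4) = 41 − 5.476 + 187 + 14 = 236.524.
∂Q/∂I = +0.055, so E_I = 0.055·(3400/236.524) ≈ 0.791.
E_I ∈ (0,1): normal good (necessity).

0.791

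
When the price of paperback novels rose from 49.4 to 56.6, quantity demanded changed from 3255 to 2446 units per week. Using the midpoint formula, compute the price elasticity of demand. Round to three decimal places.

-2.089

%ΔQ = (2446 − 3255)/[(3255 + 2446)/2] = -809/2850.5 ≈ -0.2838.
%Δp = (56.6 − 49.4)/[(49.4 + 56.6)/2] = 7.2/53 ≈ 0.1358.
Arc elasticity E = %ΔQ/%Δp ≈ -0.2838/0.1358 ≈ -2.089.
|E| > 1: demand is elastic over this range.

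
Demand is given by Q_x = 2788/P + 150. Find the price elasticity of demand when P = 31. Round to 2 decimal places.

At P = 31, Q_x = 239.9355.
dQ_x/dP = −2788/P² = −2.9011.
Point elasticity E = (dQ_x/dP)·(P/Q_x) = -2.9011 × 31/239.9355 ≈ -0.37.
|E| < 1, so demand is inelastic at this price.

-0.37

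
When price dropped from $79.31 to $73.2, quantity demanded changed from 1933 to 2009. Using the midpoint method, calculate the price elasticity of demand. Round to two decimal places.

-0.48

%ΔQ = (2009 − 1933)/[(1933 + 2009)/2] = 76/1971 ≈ 0.0386.
%Δp = (73.2 − 79.31)/[(79.31 + 73.2)/2] = -6.11/76.255 ≈ -0.0801.
Arc elasticity E = %ΔQ/%Δp ≈ 0.0386/-0.0801 ≈ -0.48.
|E| < 1: demand is inelastic over this range.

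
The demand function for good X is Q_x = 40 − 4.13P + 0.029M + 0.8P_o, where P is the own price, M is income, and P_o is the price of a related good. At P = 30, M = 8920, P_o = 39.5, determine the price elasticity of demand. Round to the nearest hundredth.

-0.60

Substituting, Q_x = 40 − 4.13(30) + 0.029(8920) + 0.8(39.5) = 40 − 123.9 + 258.68 + 31.6 = 206.38.
∂Q_x/∂P = −4.13, so E_p = (−4.13)·(30/206.38) ≈ -0.60.
|E_p| < 1: demand is inelastic.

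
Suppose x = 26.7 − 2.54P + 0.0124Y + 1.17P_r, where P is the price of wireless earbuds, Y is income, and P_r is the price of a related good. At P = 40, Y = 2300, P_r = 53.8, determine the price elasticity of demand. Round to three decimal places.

-6.133

First evaluate x: 26.7 − 2.54(40) + 0.0124(2300) + 1.17(53.8) = 26.7 − 101.6 + 28.52 + 62.946 = 16.566.
∂x/∂P = −2.54, so E_p = (−2.54)·(40/16.566) ≈ -6.133.
|E_p| > 1: demand is elastic.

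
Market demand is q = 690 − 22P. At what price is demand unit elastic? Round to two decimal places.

For linear demand q = a − bP, E = −bP/(a − bP). |E| = 1 ⇒ bP = a − bP ⇒ P = a/(2b).
P = 690/(2·22) ≈ 15.68.

15.68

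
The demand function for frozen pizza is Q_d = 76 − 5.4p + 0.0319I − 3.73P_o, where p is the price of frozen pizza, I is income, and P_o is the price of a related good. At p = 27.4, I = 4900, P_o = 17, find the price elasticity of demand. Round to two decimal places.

First evaluate Q_d: 76 − 5.4(27.4) + 0.0319(4900) − 3.73(17) = 76 − 147.96 + 156.31 − 63.41 = 20.94.
∂Q_d/∂p = −5.4, so E_p = (−5.4)·(27.4/20.94) ≈ -7.07.
|E_p| > 1: demand is elastic.

-7.07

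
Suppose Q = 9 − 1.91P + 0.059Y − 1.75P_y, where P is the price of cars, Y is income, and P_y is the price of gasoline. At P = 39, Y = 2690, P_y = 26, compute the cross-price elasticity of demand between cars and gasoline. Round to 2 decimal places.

-0.95

Evaluating quantity at (P, Y, P_y) gives Q = 9 − 1.91(39) + 0.059(2690) − 1.75(26) = 9 − 74.49 + 158.71 − 45.5 = 47.72.
∂Q/∂P_y = −1.75, so E_xy = -1.75·(26/47.72) ≈ -0.95.
E_xy < 0: the goods are complements.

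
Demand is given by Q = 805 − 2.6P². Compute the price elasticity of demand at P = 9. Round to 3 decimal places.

-0.709

At P = 9, Q = 594.4.
dQ/dP = −2·2.6·P = −46.8.
Point elasticity E = (dQ/dP)·(P/Q) = -46.8 × 9/594.4 ≈ -0.709.
|E| < 1, so demand is inelastic at this price.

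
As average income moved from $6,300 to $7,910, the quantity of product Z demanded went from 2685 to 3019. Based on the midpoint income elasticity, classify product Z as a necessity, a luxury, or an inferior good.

necessity

%ΔQ = (3019 − 2685)/[(2685+3019)/2] = 334/2852 ≈ 0.1171.
%ΔI = (7,910 − 6,300)/[(6,300+7,910)/2] = 1610/7105 ≈ 0.2266.
E_I = %ΔQ/%ΔI ≈ 0.517.
E_I ∈ (0,1): normal good (necessity).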